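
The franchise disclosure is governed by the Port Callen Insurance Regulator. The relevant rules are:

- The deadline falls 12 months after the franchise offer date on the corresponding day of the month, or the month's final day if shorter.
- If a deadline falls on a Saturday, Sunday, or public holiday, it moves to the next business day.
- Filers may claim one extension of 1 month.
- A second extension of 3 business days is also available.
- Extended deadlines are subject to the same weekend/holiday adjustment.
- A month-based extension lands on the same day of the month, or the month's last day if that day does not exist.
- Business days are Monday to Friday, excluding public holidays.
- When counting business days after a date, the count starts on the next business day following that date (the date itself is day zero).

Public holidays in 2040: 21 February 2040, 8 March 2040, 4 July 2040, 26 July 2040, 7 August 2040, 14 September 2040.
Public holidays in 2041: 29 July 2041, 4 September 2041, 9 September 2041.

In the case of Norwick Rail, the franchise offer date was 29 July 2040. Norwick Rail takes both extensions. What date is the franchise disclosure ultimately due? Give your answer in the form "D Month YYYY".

5 September 2041

12 months after 29 July 2040, on the same day of the month, is 29 July 2041.
29 July 2041 is a listed holiday; the next business day is 30 July 2041 (Tuesday).
Applying the 1 month extension: 1 month after 30 July 2041 is 30 August 2041.
Since 30 August 2041 is a Friday and not a holiday, the date is unchanged.
Applying the 3-business-day extension: 3 business days after 30 August 2041 is 5 September 2041.
5 September 2041 falls on a Thursday, which is a business day, so no adjustment is needed.
The final due date is 5 September 2041.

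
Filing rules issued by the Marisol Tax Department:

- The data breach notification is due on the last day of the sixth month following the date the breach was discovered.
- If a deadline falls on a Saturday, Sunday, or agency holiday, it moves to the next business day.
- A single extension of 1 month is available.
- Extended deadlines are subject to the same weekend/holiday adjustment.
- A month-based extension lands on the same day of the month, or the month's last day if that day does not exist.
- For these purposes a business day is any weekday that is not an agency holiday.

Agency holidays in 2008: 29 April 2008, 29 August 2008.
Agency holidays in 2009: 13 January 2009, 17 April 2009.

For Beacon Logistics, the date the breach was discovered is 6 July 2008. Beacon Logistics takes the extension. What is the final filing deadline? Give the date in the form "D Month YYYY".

6 months after 6 July 2008 is January 2009; that month ends on 31 January 2009.
31 January 2009 is a Saturday, so it moves to the next business day, 2 February 2009 (Monday).
The 1 month extension carries 2 February 2009 to 2 March 2009.
2 March 2009 (Monday) is already a business day.
Final deadline: 2 March 2009.

2 March 2009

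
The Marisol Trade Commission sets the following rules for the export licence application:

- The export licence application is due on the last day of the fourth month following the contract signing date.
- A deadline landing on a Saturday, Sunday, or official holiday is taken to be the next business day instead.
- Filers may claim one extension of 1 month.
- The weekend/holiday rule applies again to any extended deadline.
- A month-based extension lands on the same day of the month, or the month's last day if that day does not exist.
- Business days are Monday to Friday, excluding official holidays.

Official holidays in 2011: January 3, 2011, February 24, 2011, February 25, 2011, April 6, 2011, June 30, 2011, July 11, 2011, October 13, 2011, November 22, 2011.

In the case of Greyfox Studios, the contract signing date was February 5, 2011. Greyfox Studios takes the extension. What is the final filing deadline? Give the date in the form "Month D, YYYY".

August 1, 2011

The fourth month after February 5, 2011 is June 2011, whose last day is June 30, 2011.
June 30, 2011 falls on a listed holiday. Rolling to the next business day gives July 1, 2011, a Friday.
Applying the 1 month extension: 1 month after July 1, 2011 is August 1, 2011.
Since August 1, 2011 is a Monday and not a holiday, the date is unchanged.
So the filing is due August 1, 2011.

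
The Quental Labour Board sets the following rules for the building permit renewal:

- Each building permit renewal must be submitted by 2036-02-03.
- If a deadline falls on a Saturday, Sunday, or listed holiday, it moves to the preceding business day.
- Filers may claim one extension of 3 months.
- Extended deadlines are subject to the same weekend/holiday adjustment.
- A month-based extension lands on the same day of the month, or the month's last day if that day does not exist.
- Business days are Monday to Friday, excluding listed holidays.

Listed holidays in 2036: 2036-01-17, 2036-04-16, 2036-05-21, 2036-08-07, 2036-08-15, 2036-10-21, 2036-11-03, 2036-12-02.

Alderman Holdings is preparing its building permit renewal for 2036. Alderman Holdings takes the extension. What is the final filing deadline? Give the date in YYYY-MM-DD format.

2036-05-01

The stated deadline is 2036-02-03.
2036-02-03 falls on a Sunday. Rolling to the preceding business day gives 2036-02-01, a Friday.
Add 3 months to 2036-02-01: 2036-05-01.
2036-05-01 falls on a Thursday, which is a business day, so no adjustment is needed.
The final due date is 2036-05-01.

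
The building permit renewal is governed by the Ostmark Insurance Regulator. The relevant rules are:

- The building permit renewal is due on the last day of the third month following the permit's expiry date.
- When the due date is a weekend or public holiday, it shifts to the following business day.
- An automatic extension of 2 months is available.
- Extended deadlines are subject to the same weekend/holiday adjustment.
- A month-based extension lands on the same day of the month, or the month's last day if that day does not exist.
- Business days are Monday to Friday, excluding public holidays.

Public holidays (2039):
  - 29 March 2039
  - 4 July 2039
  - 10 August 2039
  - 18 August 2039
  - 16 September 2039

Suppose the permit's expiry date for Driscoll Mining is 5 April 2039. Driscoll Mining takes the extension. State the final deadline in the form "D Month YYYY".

3 months after 5 April 2039 falls in July 2039; the last day of that month is 31 July 2039.
31 July 2039 is a Sunday, so it moves to the next business day, 1 August 2039 (Monday).
The 2 months extension carries 1 August 2039 to 1 October 2039.
Because 1 October 2039 is a Saturday, the deadline becomes 3 October 2039 (Monday).
Deadline: 3 October 2039.

3 October 2039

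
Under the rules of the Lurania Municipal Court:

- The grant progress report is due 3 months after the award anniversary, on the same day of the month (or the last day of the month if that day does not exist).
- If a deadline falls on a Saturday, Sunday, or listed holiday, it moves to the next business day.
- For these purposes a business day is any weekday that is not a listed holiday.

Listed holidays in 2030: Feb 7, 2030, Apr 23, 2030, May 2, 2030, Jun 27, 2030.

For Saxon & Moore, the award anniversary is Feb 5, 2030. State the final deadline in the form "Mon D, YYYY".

May 6, 2030

Moving 3 months forward from Feb 5, 2030 on the corresponding day gives May 5, 2030.
Because May 5, 2030 is a Sunday, the deadline becomes May 6, 2030 (Monday).
Final deadline: May 6, 2030.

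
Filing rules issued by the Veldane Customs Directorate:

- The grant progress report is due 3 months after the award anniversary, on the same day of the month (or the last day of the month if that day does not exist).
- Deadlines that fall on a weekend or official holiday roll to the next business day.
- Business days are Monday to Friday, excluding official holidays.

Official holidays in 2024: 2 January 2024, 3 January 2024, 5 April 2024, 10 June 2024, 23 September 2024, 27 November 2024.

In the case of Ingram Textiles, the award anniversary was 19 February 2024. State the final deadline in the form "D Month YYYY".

20 May 2024

3 months after 19 February 2024, on the same day of the month, is 19 May 2024.
Because 19 May 2024 is a Sunday, the deadline becomes 20 May 2024 (Monday).
The final due date is 20 May 2024.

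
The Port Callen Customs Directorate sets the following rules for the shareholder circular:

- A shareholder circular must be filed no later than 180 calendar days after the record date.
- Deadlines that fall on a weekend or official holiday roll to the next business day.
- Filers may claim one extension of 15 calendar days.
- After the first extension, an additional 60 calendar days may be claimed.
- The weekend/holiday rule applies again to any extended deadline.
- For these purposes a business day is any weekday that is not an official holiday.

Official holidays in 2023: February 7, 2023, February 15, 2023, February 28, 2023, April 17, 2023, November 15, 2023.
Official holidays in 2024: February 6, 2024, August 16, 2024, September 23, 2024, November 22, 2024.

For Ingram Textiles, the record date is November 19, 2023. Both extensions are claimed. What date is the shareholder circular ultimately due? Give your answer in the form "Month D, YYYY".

August 2, 2024

180 calendar days after November 19, 2023 is May 17, 2024.
May 17, 2024 falls on a Friday, which is a business day, so no adjustment is needed.
The 15-calendar-day extension moves the deadline from May 17, 2024 to June 1, 2024.
Because June 1, 2024 is a Saturday, the deadline becomes June 3, 2024 (Monday).
Add the 60 calendar-day extension to June 3, 2024: August 2, 2024.
August 2, 2024 falls on a Friday, which is a business day, so no adjustment is needed.
Deadline: August 2, 2024.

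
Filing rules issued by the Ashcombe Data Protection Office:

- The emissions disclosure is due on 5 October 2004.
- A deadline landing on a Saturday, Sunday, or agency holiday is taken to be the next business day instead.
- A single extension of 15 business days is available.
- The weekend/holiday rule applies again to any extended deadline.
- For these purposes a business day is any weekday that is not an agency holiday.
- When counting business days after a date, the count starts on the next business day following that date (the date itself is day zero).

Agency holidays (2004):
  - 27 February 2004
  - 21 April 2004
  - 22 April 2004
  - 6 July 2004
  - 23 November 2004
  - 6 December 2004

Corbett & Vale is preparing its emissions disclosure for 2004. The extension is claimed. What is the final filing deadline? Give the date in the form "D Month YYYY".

The stated deadline is 5 October 2004.
Since 5 October 2004 is a Tuesday and not a holiday, the date is unchanged.
Counting 15 further business days from 5 October 2004 reaches 26 October 2004.
26 October 2004 falls on a Tuesday, which is a business day, so no adjustment is needed.
Deadline: 26 October 2004.

26 October 2004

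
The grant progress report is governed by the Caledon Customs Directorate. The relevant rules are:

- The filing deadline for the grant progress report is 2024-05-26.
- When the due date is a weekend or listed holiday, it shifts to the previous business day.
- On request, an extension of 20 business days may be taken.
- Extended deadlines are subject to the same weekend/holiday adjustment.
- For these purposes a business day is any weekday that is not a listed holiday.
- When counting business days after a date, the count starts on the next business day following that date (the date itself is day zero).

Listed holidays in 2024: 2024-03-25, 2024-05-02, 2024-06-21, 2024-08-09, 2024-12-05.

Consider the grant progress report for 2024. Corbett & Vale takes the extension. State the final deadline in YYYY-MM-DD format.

Start from the fixed due date, 2024-05-26.
2024-05-26 is a Sunday; the preceding business day is 2024-05-24 (Friday).
Counting 20 further business days from 2024-05-24 reaches 2024-06-24.
2024-06-24 is a Monday and not a listed holiday, so it stands.
Deadline: 2024-06-24.

2024-06-24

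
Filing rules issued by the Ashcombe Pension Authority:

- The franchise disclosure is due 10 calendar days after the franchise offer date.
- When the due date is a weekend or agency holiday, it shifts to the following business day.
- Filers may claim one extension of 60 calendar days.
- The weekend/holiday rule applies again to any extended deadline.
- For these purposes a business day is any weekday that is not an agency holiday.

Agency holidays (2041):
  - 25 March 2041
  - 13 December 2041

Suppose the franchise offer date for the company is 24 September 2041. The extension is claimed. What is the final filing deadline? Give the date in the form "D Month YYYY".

3 December 2041

From 24 September 2041, 10 calendar days later is 4 October 2041.
4 October 2041 is a Friday and not a listed holiday, so it stands.
The 60-calendar-day extension moves the deadline from 4 October 2041 to 3 December 2041.
Since 3 December 2041 is a Tuesday and not a holiday, the date is unchanged.
Final deadline: 3 December 2041.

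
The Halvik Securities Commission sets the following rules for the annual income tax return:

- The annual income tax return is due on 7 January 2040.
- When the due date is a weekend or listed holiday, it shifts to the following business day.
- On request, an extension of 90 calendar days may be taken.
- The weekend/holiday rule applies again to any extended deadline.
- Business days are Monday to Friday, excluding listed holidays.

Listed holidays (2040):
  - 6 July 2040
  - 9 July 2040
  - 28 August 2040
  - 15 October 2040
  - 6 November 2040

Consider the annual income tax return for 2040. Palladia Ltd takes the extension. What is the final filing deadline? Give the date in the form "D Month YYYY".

The statutory due date is 7 January 2040.
7 January 2040 falls on a Saturday. Rolling to the next business day gives 9 January 2040, a Monday.
The 90-calendar-day extension moves the deadline from 9 January 2040 to 8 April 2040.
Because 8 April 2040 is a Sunday, the deadline becomes 9 April 2040 (Monday).
Deadline: 9 April 2040.

9 April 2040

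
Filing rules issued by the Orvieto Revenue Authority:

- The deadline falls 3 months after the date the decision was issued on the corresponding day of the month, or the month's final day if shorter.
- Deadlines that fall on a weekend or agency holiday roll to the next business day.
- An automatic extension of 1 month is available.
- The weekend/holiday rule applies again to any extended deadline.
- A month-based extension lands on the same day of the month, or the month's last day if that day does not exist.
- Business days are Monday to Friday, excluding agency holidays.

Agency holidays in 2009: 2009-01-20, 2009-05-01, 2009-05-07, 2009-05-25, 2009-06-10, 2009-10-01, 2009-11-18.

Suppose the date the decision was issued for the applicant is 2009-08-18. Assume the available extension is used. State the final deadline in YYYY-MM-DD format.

2009-12-21

3 months after 2009-08-18, on the same day of the month, is 2009-11-18.
2009-11-18 is a listed holiday; the next business day is 2009-11-19 (Thursday).
Add 1 month to 2009-11-19: 2009-12-19.
2009-12-19 is a Saturday; the next business day is 2009-12-21 (Monday).
The final due date is 2009-12-21.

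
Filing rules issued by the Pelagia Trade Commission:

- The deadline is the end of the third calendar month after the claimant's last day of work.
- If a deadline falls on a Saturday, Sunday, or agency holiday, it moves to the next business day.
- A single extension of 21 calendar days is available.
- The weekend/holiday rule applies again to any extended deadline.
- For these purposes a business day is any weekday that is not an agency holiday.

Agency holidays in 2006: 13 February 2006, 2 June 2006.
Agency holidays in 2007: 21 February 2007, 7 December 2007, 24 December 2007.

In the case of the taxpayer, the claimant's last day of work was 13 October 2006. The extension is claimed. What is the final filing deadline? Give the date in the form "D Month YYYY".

22 February 2007

3 months after 13 October 2006 falls in January 2007; the last day of that month is 31 January 2007.
31 January 2007 falls on a Wednesday, which is a business day, so no adjustment is needed.
With the 21-day extension, 31 January 2007 becomes 21 February 2007.
21 February 2007 is a listed holiday, so it moves to the next business day, 22 February 2007 (Thursday).
Final deadline: 22 February 2007.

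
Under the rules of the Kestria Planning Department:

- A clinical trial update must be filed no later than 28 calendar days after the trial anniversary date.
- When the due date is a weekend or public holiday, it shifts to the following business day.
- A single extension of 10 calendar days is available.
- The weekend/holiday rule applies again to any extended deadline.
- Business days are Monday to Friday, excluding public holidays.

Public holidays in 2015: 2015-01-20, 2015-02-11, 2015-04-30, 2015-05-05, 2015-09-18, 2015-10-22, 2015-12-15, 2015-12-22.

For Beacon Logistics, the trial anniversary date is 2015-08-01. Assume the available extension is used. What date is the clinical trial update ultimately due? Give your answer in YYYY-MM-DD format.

28 calendar days after 2015-08-01 is 2015-08-29.
2015-08-29 falls on a Saturday. Rolling to the next business day gives 2015-08-31, a Monday.
With the 10-day extension, 2015-08-31 becomes 2015-09-10.
2015-09-10 falls on a Thursday, which is a business day, so no adjustment is needed.
Final deadline: 2015-09-10.

2015-09-10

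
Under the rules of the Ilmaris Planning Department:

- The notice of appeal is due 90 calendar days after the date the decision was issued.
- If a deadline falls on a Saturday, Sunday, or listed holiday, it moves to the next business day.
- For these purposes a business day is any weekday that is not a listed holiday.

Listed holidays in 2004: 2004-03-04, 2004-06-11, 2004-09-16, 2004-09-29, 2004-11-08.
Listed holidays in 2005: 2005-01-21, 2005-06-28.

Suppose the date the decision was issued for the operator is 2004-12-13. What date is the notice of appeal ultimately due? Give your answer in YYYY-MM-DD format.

From 2004-12-13, 90 calendar days later is 2005-03-13.
2005-03-13 is a Sunday, so it moves to the next business day, 2005-03-14 (Monday).
Final deadline: 2005-03-14.

2005-03-14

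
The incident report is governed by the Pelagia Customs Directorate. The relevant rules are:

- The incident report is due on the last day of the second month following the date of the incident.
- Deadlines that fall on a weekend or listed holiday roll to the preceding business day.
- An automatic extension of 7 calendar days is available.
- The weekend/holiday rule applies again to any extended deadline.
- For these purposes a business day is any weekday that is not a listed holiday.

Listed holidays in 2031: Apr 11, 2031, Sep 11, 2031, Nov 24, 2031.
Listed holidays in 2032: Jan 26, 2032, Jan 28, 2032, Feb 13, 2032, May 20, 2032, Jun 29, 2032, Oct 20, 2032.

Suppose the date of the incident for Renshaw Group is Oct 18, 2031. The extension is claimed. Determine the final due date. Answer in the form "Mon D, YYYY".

Jan 7, 2032

2 months after Oct 18, 2031 falls in December 2031; the last day of that month is Dec 31, 2031.
Since Dec 31, 2031 is a Wednesday and not a holiday, the date is unchanged.
Applying the 7-calendar-day extension: Dec 31, 2031 + 7 days = Jan 7, 2032.
Since Jan 7, 2032 is a Wednesday and not a holiday, the date is unchanged.
Final deadline: Jan 7, 2032.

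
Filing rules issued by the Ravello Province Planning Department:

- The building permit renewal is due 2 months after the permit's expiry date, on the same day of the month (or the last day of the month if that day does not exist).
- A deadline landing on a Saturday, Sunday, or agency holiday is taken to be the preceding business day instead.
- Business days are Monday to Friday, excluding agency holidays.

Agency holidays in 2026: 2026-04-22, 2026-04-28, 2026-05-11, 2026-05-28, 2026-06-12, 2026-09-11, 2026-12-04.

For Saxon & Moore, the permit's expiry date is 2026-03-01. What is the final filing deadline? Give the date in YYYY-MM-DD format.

2026-05-01

2 months from 2026-03-01 is 2026-05-01.
2026-05-01 (Friday) is already a business day.
Final deadline: 2026-05-01.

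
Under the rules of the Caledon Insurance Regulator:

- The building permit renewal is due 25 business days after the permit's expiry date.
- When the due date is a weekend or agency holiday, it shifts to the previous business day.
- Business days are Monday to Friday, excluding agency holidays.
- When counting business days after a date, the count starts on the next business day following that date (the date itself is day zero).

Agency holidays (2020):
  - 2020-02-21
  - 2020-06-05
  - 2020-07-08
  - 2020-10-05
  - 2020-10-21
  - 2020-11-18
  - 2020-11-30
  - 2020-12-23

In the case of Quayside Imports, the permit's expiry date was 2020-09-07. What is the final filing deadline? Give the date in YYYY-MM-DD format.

Starting the day after 2020-09-07 and counting 25 business days lands on 2020-10-13.
2020-10-13 falls on a Tuesday, which is a business day, so no adjustment is needed.
Deadline: 2020-10-13.

2020-10-13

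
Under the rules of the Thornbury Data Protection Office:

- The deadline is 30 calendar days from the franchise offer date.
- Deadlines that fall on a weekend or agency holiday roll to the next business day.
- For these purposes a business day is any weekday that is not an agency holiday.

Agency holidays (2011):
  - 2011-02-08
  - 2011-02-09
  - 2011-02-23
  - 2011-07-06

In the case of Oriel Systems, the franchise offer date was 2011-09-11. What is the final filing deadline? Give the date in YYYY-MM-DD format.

2011-10-11

From 2011-09-11, 30 calendar days later is 2011-10-11.
2011-10-11 (Tuesday) is already a business day.
Deadline: 2011-10-11.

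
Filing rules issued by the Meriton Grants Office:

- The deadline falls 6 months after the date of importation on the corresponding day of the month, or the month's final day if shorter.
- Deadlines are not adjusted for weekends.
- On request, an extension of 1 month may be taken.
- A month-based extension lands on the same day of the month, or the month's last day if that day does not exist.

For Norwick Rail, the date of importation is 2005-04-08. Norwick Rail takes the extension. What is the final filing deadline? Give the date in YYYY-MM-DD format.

2005-11-08

6 months from 2005-04-08 is 2005-10-08.
2005-10-08 falls on a Saturday. The rules make no weekend/holiday allowance, so it remains 2005-10-08.
Applying the 1 month extension: 1 month after 2005-10-08 is 2005-11-08.
No adjustment is made for weekends or holidays, so 2005-11-08 stands.
Final deadline: 2005-11-08.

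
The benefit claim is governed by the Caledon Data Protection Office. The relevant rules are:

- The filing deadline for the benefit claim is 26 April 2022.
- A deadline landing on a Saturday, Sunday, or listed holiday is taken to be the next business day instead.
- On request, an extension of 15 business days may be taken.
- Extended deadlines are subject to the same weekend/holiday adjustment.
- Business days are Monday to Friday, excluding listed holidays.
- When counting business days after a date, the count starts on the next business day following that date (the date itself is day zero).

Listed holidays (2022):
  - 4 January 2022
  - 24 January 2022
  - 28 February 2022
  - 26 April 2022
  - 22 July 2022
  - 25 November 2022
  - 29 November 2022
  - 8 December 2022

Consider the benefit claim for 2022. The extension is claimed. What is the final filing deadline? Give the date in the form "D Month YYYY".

Start from the fixed due date, 26 April 2022.
26 April 2022 is a listed holiday; the next business day is 27 April 2022 (Wednesday).
The 15-business-day extension runs from 27 April 2022 to 18 May 2022.
Since 18 May 2022 is a Wednesday and not a holiday, the date is unchanged.
Deadline: 18 May 2022.

18 May 2022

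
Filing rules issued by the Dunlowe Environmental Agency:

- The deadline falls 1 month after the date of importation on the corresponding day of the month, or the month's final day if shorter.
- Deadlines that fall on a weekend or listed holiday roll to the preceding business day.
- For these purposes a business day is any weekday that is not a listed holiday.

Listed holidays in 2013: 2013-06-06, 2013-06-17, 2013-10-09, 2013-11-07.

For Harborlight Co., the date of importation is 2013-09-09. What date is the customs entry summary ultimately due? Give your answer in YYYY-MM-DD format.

1 month from 2013-09-09 is 2013-10-09.
2013-10-09 is a listed holiday, so it moves to the preceding business day, 2013-10-08 (Tuesday).
So the filing is due 2013-10-08.

2013-10-08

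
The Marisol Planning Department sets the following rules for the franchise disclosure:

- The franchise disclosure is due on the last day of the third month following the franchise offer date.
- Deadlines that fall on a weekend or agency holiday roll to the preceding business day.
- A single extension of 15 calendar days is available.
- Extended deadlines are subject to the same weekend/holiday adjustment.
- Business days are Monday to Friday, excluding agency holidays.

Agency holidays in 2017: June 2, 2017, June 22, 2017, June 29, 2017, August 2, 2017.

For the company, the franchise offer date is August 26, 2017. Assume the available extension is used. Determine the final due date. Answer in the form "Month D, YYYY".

3 months after August 26, 2017 is November 2017; that month ends on November 30, 2017.
November 30, 2017 (Thursday) is already a business day.
The 15-calendar-day extension moves the deadline from November 30, 2017 to December 15, 2017.
December 15, 2017 (Friday) is already a business day.
So the filing is due December 15, 2017.

December 15, 2017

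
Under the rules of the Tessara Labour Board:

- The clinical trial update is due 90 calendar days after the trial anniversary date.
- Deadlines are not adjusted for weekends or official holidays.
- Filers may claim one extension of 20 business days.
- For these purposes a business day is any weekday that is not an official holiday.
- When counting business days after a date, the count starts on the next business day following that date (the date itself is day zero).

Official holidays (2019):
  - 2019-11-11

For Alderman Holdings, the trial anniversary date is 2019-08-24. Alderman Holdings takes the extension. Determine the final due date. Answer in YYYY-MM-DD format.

2019-12-20

Adding 90 calendar days to 2019-08-24 gives 2019-11-22.
No adjustment is made for weekends or holidays, so 2019-11-22 stands.
Counting 20 further business days from 2019-11-22 reaches 2019-12-20.
No adjustment is made for weekends or holidays, so 2019-12-20 stands.
Deadline: 2019-12-20.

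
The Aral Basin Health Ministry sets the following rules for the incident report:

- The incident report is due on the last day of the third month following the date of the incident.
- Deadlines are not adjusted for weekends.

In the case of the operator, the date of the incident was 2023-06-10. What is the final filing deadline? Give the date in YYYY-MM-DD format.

2023-09-30

3 months after 2023-06-10 is September 2023; that month ends on 2023-09-30.
2023-09-30 falls on a Saturday. The rules make no weekend/holiday allowance, so it remains 2023-09-30.
The final due date is 2023-09-30.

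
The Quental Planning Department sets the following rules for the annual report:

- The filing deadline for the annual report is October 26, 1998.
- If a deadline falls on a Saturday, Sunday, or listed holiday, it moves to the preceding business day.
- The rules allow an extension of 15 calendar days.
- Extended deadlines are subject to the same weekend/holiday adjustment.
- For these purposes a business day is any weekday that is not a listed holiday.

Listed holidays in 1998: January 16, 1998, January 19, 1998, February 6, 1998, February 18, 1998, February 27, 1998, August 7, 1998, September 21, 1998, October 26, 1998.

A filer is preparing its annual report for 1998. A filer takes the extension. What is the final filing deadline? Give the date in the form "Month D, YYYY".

The stated deadline is October 26, 1998.
Because October 26, 1998 is a listed holiday, the deadline becomes October 23, 1998 (Friday).
With the 15-day extension, October 23, 1998 becomes November 7, 1998.
November 7, 1998 is a Saturday, so it moves to the preceding business day, November 6, 1998 (Friday).
Deadline: November 6, 1998.

November 6, 1998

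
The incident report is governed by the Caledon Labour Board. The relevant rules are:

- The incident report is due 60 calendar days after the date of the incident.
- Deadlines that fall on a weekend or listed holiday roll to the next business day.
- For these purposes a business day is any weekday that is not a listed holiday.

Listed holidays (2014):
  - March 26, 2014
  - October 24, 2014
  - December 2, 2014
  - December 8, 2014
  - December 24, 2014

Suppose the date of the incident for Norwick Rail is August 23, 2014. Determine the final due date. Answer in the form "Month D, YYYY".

October 22, 2014

Adding 60 calendar days to August 23, 2014 gives October 22, 2014.
October 22, 2014 is a Wednesday and not a listed holiday, so it stands.
So the filing is due October 22, 2014.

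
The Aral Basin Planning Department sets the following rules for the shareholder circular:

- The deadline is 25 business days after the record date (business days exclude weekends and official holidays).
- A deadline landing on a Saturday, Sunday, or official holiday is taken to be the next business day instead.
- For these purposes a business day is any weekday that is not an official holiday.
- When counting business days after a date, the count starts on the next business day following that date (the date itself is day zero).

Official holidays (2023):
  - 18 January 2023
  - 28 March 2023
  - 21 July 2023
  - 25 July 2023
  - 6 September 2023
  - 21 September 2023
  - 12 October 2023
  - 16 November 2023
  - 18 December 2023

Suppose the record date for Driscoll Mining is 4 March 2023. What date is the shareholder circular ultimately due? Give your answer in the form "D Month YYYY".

10 April 2023

Counting 25 business days after 4 March 2023 (skipping weekends and listed holidays) reaches 10 April 2023.
10 April 2023 (Monday) is already a business day.
The final due date is 10 April 2023.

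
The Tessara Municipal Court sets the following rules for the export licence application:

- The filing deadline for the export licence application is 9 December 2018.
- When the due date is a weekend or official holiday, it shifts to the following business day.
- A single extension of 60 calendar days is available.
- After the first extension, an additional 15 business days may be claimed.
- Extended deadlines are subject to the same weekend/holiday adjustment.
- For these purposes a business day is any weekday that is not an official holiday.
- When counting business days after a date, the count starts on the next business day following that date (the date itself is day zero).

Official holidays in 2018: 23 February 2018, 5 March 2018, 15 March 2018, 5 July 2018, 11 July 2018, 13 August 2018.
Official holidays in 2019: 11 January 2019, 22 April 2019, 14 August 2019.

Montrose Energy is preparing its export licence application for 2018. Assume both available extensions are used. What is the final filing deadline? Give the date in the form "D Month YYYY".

1 March 2019

The statutory due date is 9 December 2018.
9 December 2018 is a Sunday; the next business day is 10 December 2018 (Monday).
The 60-calendar-day extension moves the deadline from 10 December 2018 to 8 February 2019.
8 February 2019 falls on a Friday, which is a business day, so no adjustment is needed.
Applying the 15-business-day extension: 15 business days after 8 February 2019 is 1 March 2019.
1 March 2019 is a Friday and not a listed holiday, so it stands.
Deadline: 1 March 2019.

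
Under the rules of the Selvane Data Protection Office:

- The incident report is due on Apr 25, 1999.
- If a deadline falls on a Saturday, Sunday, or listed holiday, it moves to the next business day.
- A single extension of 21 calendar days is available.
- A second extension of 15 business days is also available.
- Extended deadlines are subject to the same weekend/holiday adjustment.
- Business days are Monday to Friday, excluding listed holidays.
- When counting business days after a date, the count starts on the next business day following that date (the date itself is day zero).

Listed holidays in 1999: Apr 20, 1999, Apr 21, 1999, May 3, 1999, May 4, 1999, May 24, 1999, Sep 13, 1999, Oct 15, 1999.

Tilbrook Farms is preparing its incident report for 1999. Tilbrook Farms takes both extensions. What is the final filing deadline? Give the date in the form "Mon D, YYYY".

Jun 8, 1999

The stated deadline is Apr 25, 1999.
Apr 25, 1999 is a Sunday, so it moves to the next business day, Apr 26, 1999 (Monday).
With the 21-day extension, Apr 26, 1999 becomes May 17, 1999.
Since May 17, 1999 is a Monday and not a holiday, the date is unchanged.
Counting 15 further business days from May 17, 1999 reaches Jun 8, 1999.
Since Jun 8, 1999 is a Tuesday and not a holiday, the date is unchanged.
So the filing is due Jun 8, 1999.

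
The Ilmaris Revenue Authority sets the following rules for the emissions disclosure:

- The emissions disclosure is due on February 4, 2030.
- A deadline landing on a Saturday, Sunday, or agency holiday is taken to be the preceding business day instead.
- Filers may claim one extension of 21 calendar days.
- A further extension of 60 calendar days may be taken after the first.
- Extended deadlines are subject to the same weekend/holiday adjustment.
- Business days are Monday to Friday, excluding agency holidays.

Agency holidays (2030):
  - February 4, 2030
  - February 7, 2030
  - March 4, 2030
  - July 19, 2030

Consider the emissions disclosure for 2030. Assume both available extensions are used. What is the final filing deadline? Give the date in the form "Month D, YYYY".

The stated deadline is February 4, 2030.
February 4, 2030 falls on a listed holiday. Rolling to the preceding business day gives February 1, 2030, a Friday.
Applying the 21-calendar-day extension: February 1, 2030 + 21 days = February 22, 2030.
February 22, 2030 (Friday) is already a business day.
Add the 60 calendar-day extension to February 22, 2030: April 23, 2030.
Since April 23, 2030 is a Tuesday and not a holiday, the date is unchanged.
Deadline: April 23, 2030.

April 23, 2030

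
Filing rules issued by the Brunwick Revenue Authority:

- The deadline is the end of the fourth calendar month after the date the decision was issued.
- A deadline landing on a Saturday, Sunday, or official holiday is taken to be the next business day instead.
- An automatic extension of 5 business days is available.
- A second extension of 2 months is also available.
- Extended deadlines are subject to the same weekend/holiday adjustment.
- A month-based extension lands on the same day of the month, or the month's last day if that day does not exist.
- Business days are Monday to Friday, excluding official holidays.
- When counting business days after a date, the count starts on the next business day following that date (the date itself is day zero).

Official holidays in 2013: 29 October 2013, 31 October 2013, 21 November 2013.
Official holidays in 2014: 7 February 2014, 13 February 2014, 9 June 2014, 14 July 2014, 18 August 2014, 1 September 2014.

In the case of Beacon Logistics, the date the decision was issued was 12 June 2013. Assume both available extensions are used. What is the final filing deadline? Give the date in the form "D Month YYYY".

The fourth month after 12 June 2013 is October 2013, whose last day is 31 October 2013.
31 October 2013 is a listed holiday, so it moves to the next business day, 1 November 2013 (Friday).
Counting 5 further business days from 1 November 2013 reaches 8 November 2013.
Since 8 November 2013 is a Friday and not a holiday, the date is unchanged.
Applying the 2 months extension: 2 months after 8 November 2013 is 8 January 2014.
8 January 2014 falls on a Wednesday, which is a business day, so no adjustment is needed.
Deadline: 8 January 2014.

8 January 2014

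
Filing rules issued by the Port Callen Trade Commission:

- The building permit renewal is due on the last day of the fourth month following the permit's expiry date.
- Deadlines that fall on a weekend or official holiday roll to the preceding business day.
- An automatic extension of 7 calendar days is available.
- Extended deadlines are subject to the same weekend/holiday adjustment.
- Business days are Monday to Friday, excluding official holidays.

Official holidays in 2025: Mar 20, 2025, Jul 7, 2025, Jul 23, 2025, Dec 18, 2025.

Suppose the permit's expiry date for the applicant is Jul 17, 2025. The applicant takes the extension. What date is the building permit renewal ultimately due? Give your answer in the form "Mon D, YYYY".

4 months after Jul 17, 2025 is November 2025; that month ends on Nov 30, 2025.
Nov 30, 2025 is a Sunday; the preceding business day is Nov 28, 2025 (Friday).
With the 7-day extension, Nov 28, 2025 becomes Dec 5, 2025.
Since Dec 5, 2025 is a Friday and not a holiday, the date is unchanged.
Deadline: Dec 5, 2025.

Dec 5, 2025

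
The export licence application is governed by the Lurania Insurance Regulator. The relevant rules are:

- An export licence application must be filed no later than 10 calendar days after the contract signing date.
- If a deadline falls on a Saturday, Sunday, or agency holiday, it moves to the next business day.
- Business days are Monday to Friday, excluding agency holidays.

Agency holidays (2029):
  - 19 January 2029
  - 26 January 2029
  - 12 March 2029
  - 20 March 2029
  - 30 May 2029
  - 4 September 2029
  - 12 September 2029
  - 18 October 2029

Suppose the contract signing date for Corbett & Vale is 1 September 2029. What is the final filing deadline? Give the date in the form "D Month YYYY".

Trigger date 1 September 2029 + 10 calendar days = 11 September 2029.
11 September 2029 is a Tuesday and not a listed holiday, so it stands.
So the filing is due 11 September 2029.

11 September 2029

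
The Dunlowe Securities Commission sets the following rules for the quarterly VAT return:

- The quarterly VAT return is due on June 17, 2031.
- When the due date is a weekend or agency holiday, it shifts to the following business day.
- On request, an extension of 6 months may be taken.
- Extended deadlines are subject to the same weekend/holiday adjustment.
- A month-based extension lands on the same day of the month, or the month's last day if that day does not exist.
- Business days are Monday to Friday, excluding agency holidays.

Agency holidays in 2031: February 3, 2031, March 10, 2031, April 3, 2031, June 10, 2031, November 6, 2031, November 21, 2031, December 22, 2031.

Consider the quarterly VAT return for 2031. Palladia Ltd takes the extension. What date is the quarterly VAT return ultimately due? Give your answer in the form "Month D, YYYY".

December 17, 2031

The statutory due date is June 17, 2031.
June 17, 2031 falls on a Tuesday, which is a business day, so no adjustment is needed.
Add 6 months to June 17, 2031: December 17, 2031.
December 17, 2031 is a Wednesday and not a listed holiday, so it stands.
Final deadline: December 17, 2031.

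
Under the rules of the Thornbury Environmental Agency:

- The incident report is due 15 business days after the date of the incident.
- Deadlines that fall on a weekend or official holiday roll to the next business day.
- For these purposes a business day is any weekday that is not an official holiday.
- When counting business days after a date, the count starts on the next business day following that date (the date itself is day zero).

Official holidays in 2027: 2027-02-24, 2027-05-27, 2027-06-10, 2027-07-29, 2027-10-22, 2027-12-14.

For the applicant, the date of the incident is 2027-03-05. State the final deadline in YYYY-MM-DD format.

2027-03-26

15 business days after 2027-03-05, excluding weekends and holidays, is 2027-03-26.
2027-03-26 (Friday) is already a business day.
So the filing is due 2027-03-26.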